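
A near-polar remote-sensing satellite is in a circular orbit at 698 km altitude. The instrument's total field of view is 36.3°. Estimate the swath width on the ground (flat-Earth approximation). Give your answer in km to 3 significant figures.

458 km

Half-angle = 36.3°/2 = 18.15°.
Swath width ≈ 2h·tan(θ/2) = 2 × 698 × tan(18.15°) = 457.6 km.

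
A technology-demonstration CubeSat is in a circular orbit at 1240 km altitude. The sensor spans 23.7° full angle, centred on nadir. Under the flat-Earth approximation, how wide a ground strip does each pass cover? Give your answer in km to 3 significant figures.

520 km

Half-angle = 23.7°/2 = 11.85°.
Swath width ≈ 2h·tan(θ/2) = 2 × 1240 × tan(11.85°) = 520.4 km.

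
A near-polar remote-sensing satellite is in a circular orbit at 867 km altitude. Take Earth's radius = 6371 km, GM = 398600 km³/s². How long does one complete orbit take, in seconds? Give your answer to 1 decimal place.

Semi-major axis a = 6371 + 867 = 7238 km. Period T = 2π√(a³/μ) = 2π√(7238³/398600) = 6128.3 s = 102.14 min.

6128.3 seconds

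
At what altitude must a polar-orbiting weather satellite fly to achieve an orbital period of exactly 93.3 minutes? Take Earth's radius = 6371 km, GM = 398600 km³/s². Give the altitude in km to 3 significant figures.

T = 93.3 min = 5598.0 s.
From T = 2π√(a³/μ): a = (μ T²/4π²)^(1/3) = (398600 × 5598.0² / 4π²)^(1/3) = 6814 km.
Altitude h = a − R = 6814 − 6371 = 443 km.

443 km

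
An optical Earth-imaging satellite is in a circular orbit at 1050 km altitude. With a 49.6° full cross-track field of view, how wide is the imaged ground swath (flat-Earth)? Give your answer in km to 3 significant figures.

Half-angle = 49.6°/2 = 24.8°.
Swath width ≈ 2h·tan(θ/2) = 2 × 1050 × tan(24.8°) = 970.3 km.

970 km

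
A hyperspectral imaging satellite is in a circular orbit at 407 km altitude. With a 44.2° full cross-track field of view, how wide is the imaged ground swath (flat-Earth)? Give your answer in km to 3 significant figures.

331 km

Half-angle = 44.2°/2 = 22.1°.
Swath width ≈ 2h·tan(θ/2) = 2 × 407 × tan(22.1°) = 330.5 km.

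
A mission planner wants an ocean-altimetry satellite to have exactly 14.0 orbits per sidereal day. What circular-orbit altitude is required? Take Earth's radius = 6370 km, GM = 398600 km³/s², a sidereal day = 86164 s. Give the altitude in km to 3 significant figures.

Required period T = 86164 / 14.0 = 6154.6 s.
From T = 2π√(a³/μ): a = (μ T²/4π²)^(1/3) = (398600 × 6154.6² / 4π²)^(1/3) = 7259 km.
Altitude h = a − R = 7259 − 6370 = 889 km.

889 km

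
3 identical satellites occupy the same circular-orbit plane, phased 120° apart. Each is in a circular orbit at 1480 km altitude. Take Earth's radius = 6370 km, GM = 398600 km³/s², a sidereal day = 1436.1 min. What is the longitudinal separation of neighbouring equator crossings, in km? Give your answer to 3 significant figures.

1070 km

Semi-major axis a = 6370 + 1480 = 7850 km. Period T = 2π√(a³/μ) = 2π√(7850³/398600) = 6921.7 s = 115.36 min.
Single-satellite node shift = (6921.7/86166) × 360° = 28.92°.
With 3 satellites evenly phased, successive equator crossings are 28.92/3 = 9.640° apart.
That is 9.640 × 111.2 = 1072 km at the equator.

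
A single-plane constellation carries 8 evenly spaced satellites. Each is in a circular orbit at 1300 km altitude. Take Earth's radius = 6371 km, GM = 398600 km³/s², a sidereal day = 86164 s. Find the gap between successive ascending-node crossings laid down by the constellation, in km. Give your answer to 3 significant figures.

388 km

Semi-major axis a = 6371 + 1300 = 7671 km. Period T = 2π√(a³/μ) = 2π√(7671³/398600) = 6686.4 s = 111.44 min.
Single-satellite node shift = (6686.4/86164) × 360° = 27.94°.
With 8 satellites evenly phased, successive equator crossings are 27.94/8 = 3.492° apart.
That is 3.492 × 111.2 = 388 km at the equator.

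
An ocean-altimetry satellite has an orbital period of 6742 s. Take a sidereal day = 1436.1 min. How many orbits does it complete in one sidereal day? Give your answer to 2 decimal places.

Orbits per sidereal day = 86166 / 6742.0 = 12.780.

12.78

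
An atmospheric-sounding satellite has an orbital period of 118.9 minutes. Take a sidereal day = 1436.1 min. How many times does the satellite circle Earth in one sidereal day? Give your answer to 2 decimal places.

12.08

T = 118.9 min = 7134.0 s.
Orbits per sidereal day = 86166 / 7134.0 = 12.078.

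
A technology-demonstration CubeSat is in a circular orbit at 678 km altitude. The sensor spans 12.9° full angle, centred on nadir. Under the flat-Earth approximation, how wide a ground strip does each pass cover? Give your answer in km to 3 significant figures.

Half-angle = 12.9°/2 = 6.45°.
Swath width ≈ 2h·tan(θ/2) = 2 × 678 × tan(6.45°) = 153.3 km.

153 km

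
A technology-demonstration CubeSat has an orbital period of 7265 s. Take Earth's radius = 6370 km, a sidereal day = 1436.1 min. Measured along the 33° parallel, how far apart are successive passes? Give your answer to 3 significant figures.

Node shift per orbit = (7265.0/86166) × 360° = 30.35°.
Equatorial spacing = 30.35 × 111.2 km/° = 3375 km.
At 33° latitude, spacing = 3375 × cos(33°) = 2830 km.

2830 km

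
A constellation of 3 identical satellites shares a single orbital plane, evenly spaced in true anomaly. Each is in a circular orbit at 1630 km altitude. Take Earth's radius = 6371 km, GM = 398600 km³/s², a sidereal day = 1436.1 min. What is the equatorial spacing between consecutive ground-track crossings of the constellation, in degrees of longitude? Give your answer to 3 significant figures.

Semi-major axis a = 6371 + 1630 = 8001 km. Period T = 2π√(a³/μ) = 2π√(8001³/398600) = 7122.4 s = 118.71 min.
Single-satellite node shift = (7122.4/86166) × 360° = 29.76°.
With 3 satellites evenly phased, successive equator crossings are 29.76/3 = 9.919° apart.

9.92°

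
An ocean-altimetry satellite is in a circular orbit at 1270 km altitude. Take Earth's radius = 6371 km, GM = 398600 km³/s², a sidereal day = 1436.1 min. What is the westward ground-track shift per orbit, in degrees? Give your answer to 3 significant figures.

Semi-major axis a = 6371 + 1270 = 7641 km. Period T = 2π√(a³/μ) = 2π√(7641³/398600) = 6647.2 s = 110.79 min.
During one orbit Earth rotates (6647.2 / 86166) × 360° = 27.77°.

27.8°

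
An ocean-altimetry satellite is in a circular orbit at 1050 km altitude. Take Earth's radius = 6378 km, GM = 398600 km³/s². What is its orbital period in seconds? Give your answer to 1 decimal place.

6371.2 seconds

Semi-major axis a = 6378 + 1050 = 7428 km. Period T = 2π√(a³/μ) = 2π√(7428³/398600) = 6371.2 s = 106.19 min.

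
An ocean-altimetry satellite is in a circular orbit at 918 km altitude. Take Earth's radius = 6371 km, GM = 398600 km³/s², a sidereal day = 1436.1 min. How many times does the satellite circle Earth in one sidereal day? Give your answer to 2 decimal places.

13.91

Semi-major axis a = 6371 + 918 = 7289 km. Period T = 2π√(a³/μ) = 2π√(7289³/398600) = 6193.2 s = 103.22 min.
Orbits per sidereal day = 86166 / 6193.2 = 13.913.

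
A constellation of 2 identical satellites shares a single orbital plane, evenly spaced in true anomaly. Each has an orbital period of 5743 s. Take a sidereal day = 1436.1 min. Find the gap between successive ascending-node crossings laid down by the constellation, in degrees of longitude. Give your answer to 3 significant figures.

12.0°

Single-satellite node shift = (5743.0/86166) × 360° = 23.99°.
With 2 satellites evenly phased, successive equator crossings are 23.99/2 = 11.997° apart.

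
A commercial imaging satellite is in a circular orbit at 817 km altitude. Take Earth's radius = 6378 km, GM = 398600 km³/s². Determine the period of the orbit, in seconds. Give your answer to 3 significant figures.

Semi-major axis a = 6378 + 817 = 7195 km. Period T = 2π√(a³/μ) = 2π√(7195³/398600) = 6073.8 s = 101.23 min.

6070 seconds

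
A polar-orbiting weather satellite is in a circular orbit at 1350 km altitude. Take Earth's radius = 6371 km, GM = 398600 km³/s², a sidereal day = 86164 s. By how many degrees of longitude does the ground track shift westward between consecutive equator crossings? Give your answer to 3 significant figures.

Semi-major axis a = 6371 + 1350 = 7721 km. Period T = 2π√(a³/μ) = 2π√(7721³/398600) = 6751.8 s = 112.53 min.
During one orbit Earth rotates (6751.8 / 86164) × 360° = 28.21°.

28.2°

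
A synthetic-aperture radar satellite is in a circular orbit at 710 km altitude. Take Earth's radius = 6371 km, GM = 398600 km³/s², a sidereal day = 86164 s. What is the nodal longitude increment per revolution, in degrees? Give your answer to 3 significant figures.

Semi-major axis a = 6371 + 710 = 7081 km. Period T = 2π√(a³/μ) = 2π√(7081³/398600) = 5930.0 s = 98.83 min.
During one orbit Earth rotates (5930.0 / 86164) × 360° = 24.78°.

24.8°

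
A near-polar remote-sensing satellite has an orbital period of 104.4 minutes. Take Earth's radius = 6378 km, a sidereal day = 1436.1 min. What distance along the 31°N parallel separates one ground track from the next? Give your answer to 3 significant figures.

2500 km

T = 104.4 min = 6264.0 s.
Node shift per orbit = (6264.0/86166) × 360° = 26.17°.
Equatorial spacing = 26.17 × 111.3 km/° = 2913 km.
At 31° latitude, spacing = 2913 × cos(31°) = 2497 km.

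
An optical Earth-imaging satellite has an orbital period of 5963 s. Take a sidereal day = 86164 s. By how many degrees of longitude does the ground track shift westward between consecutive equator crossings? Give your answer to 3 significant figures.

24.9°

During one orbit Earth rotates (5963.0 / 86164) × 360° = 24.91°.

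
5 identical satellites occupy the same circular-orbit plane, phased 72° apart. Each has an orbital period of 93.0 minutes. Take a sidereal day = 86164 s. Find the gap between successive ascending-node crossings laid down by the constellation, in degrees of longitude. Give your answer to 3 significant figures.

T = 93.0 min = 5580.0 s.
Single-satellite node shift = (5580.0/86164) × 360° = 23.31°.
With 5 satellites evenly phased, successive equator crossings are 23.31/5 = 4.663° apart.

4.66°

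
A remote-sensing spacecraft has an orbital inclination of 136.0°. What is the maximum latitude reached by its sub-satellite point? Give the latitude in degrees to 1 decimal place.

Retrograde orbit: the ground track reaches ±(180° − i) = ±(180 − 136.0) = ±44.0°.

44.0°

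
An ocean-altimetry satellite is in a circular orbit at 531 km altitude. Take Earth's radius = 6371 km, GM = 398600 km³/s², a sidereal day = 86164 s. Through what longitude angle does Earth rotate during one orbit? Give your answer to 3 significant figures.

Semi-major axis a = 6371 + 531 = 6902 km. Period T = 2π√(a³/μ) = 2π√(6902³/398600) = 5706.6 s = 95.11 min.
During one orbit Earth rotates (5706.6 / 86164) × 360° = 23.84°.

23.8°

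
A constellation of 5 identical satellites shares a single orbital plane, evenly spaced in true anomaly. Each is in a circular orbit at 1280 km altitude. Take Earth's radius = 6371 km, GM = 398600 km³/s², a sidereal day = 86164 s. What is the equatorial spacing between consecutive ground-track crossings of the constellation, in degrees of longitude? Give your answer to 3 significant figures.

5.57°

Semi-major axis a = 6371 + 1280 = 7651 km. Period T = 2π√(a³/μ) = 2π√(7651³/398600) = 6660.2 s = 111.00 min.
Single-satellite node shift = (6660.2/86164) × 360° = 27.83°.
With 5 satellites evenly phased, successive equator crossings are 27.83/5 = 5.565° apart.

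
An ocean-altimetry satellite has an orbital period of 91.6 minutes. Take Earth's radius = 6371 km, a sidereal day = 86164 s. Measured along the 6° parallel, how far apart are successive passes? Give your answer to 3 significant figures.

2540 km

T = 91.6 min = 5496.0 s.
Node shift per orbit = (5496.0/86164) × 360° = 22.96°.
Equatorial spacing = 22.96 × 111.2 km/° = 2553 km.
At 6° latitude, spacing = 2553 × cos(6°) = 2539 km.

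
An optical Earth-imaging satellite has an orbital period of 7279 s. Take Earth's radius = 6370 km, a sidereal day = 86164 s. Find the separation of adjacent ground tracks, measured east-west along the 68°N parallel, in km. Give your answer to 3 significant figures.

1270 km

Node shift per orbit = (7279.0/86164) × 360° = 30.41°.
Equatorial spacing = 30.41 × 111.2 km/° = 3381 km.
At 68° latitude, spacing = 3381 × cos(68°) = 1267 km.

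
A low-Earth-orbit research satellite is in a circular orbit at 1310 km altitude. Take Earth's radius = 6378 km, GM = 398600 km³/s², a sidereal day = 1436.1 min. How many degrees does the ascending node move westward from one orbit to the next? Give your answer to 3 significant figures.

Semi-major axis a = 6378 + 1310 = 7688 km. Period T = 2π√(a³/μ) = 2π√(7688³/398600) = 6708.6 s = 111.81 min.
During one orbit Earth rotates (6708.6 / 86166) × 360° = 28.03°.

28.0°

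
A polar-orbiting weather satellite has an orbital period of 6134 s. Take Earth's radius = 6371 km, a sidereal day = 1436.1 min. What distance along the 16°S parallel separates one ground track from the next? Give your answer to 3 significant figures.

Node shift per orbit = (6134.0/86166) × 360° = 25.63°.
Equatorial spacing = 25.63 × 111.2 km/° = 2850 km.
At 16° latitude, spacing = 2850 × cos(16°) = 2739 km.

2740 km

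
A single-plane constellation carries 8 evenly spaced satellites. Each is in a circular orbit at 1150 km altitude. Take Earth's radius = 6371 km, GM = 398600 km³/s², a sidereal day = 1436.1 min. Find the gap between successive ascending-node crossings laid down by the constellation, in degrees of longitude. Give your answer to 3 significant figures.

3.39°

Semi-major axis a = 6371 + 1150 = 7521 km. Period T = 2π√(a³/μ) = 2π√(7521³/398600) = 6491.2 s = 108.19 min.
Single-satellite node shift = (6491.2/86166) × 360° = 27.12°.
With 8 satellites evenly phased, successive equator crossings are 27.12/8 = 3.390° apart.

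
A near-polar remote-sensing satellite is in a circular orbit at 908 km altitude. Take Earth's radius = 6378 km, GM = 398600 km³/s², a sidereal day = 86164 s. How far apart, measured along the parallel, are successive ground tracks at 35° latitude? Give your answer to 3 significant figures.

2360 km

Semi-major axis a = 6378 + 908 = 7286 km. Period T = 2π√(a³/μ) = 2π√(7286³/398600) = 6189.3 s = 103.16 min.
Node shift per orbit = (6189.3/86164) × 360° = 25.86°.
Equatorial spacing = 25.86 × 111.3 km/° = 2879 km.
At 35° latitude, spacing = 2879 × cos(35°) = 2358 km.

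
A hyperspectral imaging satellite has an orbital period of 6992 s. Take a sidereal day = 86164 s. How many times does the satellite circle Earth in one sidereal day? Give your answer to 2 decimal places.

Orbits per sidereal day = 86164 / 6992.0 = 12.323.

12.32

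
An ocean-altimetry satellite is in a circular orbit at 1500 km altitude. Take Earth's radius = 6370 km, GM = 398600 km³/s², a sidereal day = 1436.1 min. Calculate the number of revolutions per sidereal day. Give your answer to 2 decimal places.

Semi-major axis a = 6370 + 1500 = 7870 km. Period T = 2π√(a³/μ) = 2π√(7870³/398600) = 6948.2 s = 115.80 min.
Orbits per sidereal day = 86166 / 6948.2 = 12.401.

12.40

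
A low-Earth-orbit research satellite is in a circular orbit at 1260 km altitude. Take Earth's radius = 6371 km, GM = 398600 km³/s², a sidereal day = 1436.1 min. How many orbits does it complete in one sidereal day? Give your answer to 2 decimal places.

12.99

Semi-major axis a = 6371 + 1260 = 7631 km. Period T = 2π√(a³/μ) = 2π√(7631³/398600) = 6634.1 s = 110.57 min.
Orbits per sidereal day = 86166 / 6634.1 = 12.988.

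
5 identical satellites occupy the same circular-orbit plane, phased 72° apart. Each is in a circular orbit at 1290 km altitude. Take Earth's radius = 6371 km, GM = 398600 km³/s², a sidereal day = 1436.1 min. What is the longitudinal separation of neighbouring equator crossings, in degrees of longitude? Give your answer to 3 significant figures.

Semi-major axis a = 6371 + 1290 = 7661 km. Period T = 2π√(a³/μ) = 2π√(7661³/398600) = 6673.3 s = 111.22 min.
Single-satellite node shift = (6673.3/86166) × 360° = 27.88°.
With 5 satellites evenly phased, successive equator crossings are 27.88/5 = 5.576° apart.

5.58°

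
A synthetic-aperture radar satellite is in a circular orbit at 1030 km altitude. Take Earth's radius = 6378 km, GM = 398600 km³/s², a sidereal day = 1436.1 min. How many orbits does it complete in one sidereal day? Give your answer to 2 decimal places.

13.58

Semi-major axis a = 6378 + 1030 = 7408 km. Period T = 2π√(a³/μ) = 2π√(7408³/398600) = 6345.5 s = 105.76 min.
Orbits per sidereal day = 86166 / 6345.5 = 13.579.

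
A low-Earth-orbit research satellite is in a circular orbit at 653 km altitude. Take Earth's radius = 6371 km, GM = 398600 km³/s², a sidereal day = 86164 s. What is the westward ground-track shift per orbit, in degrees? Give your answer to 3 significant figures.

24.5°

Semi-major axis a = 6371 + 653 = 7024 km. Period T = 2π√(a³/μ) = 2π√(7024³/398600) = 5858.5 s = 97.64 min.
During one orbit Earth rotates (5858.5 / 86164) × 360° = 24.48°.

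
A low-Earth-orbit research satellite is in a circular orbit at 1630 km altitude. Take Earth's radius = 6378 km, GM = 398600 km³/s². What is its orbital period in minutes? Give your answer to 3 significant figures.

Semi-major axis a = 6378 + 1630 = 8008 km. Period T = 2π√(a³/μ) = 2π√(8008³/398600) = 7131.8 s = 118.86 min.

119 min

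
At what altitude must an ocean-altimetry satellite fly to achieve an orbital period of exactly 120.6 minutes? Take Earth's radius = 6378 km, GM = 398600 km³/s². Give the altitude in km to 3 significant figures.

T = 120.6 min = 7236.0 s.
From T = 2π√(a³/μ): a = (μ T²/4π²)^(1/3) = (398600 × 7236.0² / 4π²)^(1/3) = 8086 km.
Altitude h = a − R = 8086 − 6378 = 1708 km.

1710 km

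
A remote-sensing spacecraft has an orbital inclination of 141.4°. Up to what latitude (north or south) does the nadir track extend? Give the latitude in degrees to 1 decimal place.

Retrograde orbit: the ground track reaches ±(180° − i) = ±(180 − 141.4) = ±38.6°.

38.6°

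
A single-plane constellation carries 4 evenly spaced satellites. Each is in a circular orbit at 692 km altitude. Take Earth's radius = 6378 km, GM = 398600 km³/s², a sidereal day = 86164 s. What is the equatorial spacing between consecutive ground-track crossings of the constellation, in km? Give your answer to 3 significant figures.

688 km

Semi-major axis a = 6378 + 692 = 7070 km. Period T = 2π√(a³/μ) = 2π√(7070³/398600) = 5916.2 s = 98.60 min.
Single-satellite node shift = (5916.2/86164) × 360° = 24.72°.
With 4 satellites evenly phased, successive equator crossings are 24.72/4 = 6.180° apart.
That is 6.180 × 111.3 = 688 km at the equator.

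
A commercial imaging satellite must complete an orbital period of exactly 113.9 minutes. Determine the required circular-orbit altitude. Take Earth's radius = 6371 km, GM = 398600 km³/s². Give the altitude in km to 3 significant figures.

T = 113.9 min = 6834.0 s.
From T = 2π√(a³/μ): a = (μ T²/4π²)^(1/3) = (398600 × 6834.0² / 4π²)^(1/3) = 7784 km.
Altitude h = a − R = 7784 − 6371 = 1413 km.

1410 km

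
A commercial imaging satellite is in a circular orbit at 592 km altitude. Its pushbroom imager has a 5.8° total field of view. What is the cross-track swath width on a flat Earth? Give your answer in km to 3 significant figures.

Half-angle = 5.8°/2 = 2.9°.
Swath width ≈ 2h·tan(θ/2) = 2 × 592 × tan(2.9°) = 60.0 km.

60.0 km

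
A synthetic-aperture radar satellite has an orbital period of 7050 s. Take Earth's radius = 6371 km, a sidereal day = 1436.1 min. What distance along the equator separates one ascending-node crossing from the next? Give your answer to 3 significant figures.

3280 km

During one orbit Earth rotates (7050.0 / 86166) × 360° = 29.45°.
At the equator that is 29.45° × (2π·6371/360) km/° = 29.45 × 111.2 = 3275 km.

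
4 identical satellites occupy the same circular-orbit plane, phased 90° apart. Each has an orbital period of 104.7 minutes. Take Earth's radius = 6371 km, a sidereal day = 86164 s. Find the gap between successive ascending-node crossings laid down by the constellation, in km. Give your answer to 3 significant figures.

T = 104.7 min = 6282.0 s.
Single-satellite node shift = (6282.0/86164) × 360° = 26.25°.
With 4 satellites evenly phased, successive equator crossings are 26.25/4 = 6.562° apart.
That is 6.562 × 111.2 = 730 km at the equator.

730 km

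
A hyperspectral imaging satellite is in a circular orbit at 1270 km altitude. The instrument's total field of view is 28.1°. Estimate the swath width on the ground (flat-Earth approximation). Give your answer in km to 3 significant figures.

636 km

Half-angle = 28.1°/2 = 14.05°.
Swath width ≈ 2h·tan(θ/2) = 2 × 1270 × tan(14.05°) = 635.6 km.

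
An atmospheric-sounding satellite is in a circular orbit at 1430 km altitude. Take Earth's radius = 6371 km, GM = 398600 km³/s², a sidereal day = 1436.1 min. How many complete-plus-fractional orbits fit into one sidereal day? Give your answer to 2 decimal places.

Semi-major axis a = 6371 + 1430 = 7801 km. Period T = 2π√(a³/μ) = 2π√(7801³/398600) = 6857.0 s = 114.28 min.
Orbits per sidereal day = 86166 / 6857.0 = 12.566.

12.57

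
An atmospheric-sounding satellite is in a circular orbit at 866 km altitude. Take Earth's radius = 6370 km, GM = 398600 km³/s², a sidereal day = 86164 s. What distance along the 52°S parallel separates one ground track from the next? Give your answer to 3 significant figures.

1750 km

Semi-major axis a = 6370 + 866 = 7236 km. Period T = 2π√(a³/μ) = 2π√(7236³/398600) = 6125.7 s = 102.10 min.
Node shift per orbit = (6125.7/86164) × 360° = 25.59°.
Equatorial spacing = 25.59 × 111.2 km/° = 2845 km.
At 52° latitude, spacing = 2845 × cos(52°) = 1752 km.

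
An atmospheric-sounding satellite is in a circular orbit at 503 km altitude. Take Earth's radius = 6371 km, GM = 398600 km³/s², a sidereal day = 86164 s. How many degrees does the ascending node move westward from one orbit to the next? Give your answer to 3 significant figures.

Semi-major axis a = 6371 + 503 = 6874 km. Period T = 2π√(a³/μ) = 2π√(6874³/398600) = 5671.9 s = 94.53 min.
During one orbit Earth rotates (5671.9 / 86164) × 360° = 23.70°.

23.7°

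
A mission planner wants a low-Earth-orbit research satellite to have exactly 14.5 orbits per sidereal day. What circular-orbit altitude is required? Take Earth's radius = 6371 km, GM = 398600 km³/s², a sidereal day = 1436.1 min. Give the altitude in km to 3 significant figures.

Required period T = 86166 / 14.5 = 5942.5 s.
From T = 2π√(a³/μ): a = (μ T²/4π²)^(1/3) = (398600 × 5942.5² / 4π²)^(1/3) = 7091 km.
Altitude h = a − R = 7091 − 6371 = 720 km.

720 km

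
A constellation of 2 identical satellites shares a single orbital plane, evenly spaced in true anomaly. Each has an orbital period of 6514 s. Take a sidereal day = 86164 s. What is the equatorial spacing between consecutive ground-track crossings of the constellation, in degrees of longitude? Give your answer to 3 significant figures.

13.6°

Single-satellite node shift = (6514.0/86164) × 360° = 27.22°.
With 2 satellites evenly phased, successive equator crossings are 27.22/2 = 13.608° apart.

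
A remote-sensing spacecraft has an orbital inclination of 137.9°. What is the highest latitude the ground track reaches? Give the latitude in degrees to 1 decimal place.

Retrograde orbit: the ground track reaches ±(180° − i) = ±(180 − 137.9) = ±42.1°.

42.1°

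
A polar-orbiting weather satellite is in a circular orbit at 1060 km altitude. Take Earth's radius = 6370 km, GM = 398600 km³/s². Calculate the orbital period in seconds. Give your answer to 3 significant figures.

Semi-major axis a = 6370 + 1060 = 7430 km. Period T = 2π√(a³/μ) = 2π√(7430³/398600) = 6373.7 s = 106.23 min.

6370 seconds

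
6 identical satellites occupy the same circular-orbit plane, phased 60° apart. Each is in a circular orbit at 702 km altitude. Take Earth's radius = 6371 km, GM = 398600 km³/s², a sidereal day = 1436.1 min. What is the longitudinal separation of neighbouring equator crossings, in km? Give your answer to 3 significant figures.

Semi-major axis a = 6371 + 702 = 7073 km. Period T = 2π√(a³/μ) = 2π√(7073³/398600) = 5919.9 s = 98.67 min.
Single-satellite node shift = (5919.9/86166) × 360° = 24.73°.
With 6 satellites evenly phased, successive equator crossings are 24.73/6 = 4.122° apart.
That is 4.122 × 111.2 = 458 km at the equator.

458 km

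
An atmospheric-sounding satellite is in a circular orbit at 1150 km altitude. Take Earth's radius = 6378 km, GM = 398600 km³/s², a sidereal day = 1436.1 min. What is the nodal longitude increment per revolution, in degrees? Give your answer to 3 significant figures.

27.2°

Semi-major axis a = 6378 + 1150 = 7528 km. Period T = 2π√(a³/μ) = 2π√(7528³/398600) = 6500.3 s = 108.34 min.
During one orbit Earth rotates (6500.3 / 86166) × 360° = 27.16°.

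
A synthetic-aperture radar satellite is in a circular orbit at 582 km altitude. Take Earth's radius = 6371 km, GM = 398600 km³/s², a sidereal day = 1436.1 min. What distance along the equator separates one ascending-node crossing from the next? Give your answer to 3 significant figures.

Semi-major axis a = 6371 + 582 = 6953 km. Period T = 2π√(a³/μ) = 2π√(6953³/398600) = 5769.9 s = 96.17 min.
During one orbit Earth rotates (5769.9 / 86166) × 360° = 24.11°.
At the equator that is 24.11° × (2π·6371/360) km/° = 24.11 × 111.2 = 2681 km.

2680 km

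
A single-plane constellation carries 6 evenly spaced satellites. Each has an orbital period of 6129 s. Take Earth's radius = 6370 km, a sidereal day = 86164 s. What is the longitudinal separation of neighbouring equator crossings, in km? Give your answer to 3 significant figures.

Single-satellite node shift = (6129.0/86164) × 360° = 25.61°.
With 6 satellites evenly phased, successive equator crossings are 25.61/6 = 4.268° apart.
That is 4.268 × 111.2 = 474 km at the equator.

474 km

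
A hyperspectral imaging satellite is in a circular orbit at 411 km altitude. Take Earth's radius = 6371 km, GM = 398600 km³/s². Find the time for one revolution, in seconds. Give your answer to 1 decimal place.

Semi-major axis a = 6371 + 411 = 6782 km. Period T = 2π√(a³/μ) = 2π√(6782³/398600) = 5558.4 s = 92.64 min.

5558.4 seconds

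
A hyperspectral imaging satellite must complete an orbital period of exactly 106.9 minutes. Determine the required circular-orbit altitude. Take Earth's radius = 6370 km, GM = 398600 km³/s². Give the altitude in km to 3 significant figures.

1090 km

T = 106.9 min = 6414.0 s.
From T = 2π√(a³/μ): a = (μ T²/4π²)^(1/3) = (398600 × 6414.0² / 4π²)^(1/3) = 7461 km.
Altitude h = a − R = 7461 − 6370 = 1091 km.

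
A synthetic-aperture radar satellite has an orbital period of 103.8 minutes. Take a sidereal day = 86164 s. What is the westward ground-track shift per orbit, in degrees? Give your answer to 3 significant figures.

T = 103.8 min = 6228.0 s.
During one orbit Earth rotates (6228.0 / 86164) × 360° = 26.02°.

26.0°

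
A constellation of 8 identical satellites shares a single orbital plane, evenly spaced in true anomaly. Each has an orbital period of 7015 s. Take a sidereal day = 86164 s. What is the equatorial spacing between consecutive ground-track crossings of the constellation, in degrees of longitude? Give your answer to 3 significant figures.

3.66°

Single-satellite node shift = (7015.0/86164) × 360° = 29.31°.
With 8 satellites evenly phased, successive equator crossings are 29.31/8 = 3.664° apart.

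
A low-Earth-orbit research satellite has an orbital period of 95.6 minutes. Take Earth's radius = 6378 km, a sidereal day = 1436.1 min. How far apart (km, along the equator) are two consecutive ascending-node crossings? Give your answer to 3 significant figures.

2670 km

T = 95.6 min = 5736.0 s.
During one orbit Earth rotates (5736.0 / 86166) × 360° = 23.96°.
At the equator that is 23.96° × (2π·6378/360) km/° = 23.96 × 111.3 = 2668 km.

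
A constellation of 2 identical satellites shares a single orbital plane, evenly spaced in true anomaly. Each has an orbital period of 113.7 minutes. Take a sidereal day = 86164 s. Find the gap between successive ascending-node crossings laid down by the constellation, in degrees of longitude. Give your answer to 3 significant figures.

14.3°

T = 113.7 min = 6822.0 s.
Single-satellite node shift = (6822.0/86164) × 360° = 28.50°.
With 2 satellites evenly phased, successive equator crossings are 28.50/2 = 14.251° apart.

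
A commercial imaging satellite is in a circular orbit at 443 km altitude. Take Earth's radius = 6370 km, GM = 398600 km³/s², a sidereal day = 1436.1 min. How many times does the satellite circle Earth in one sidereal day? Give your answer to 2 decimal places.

15.40

Semi-major axis a = 6370 + 443 = 6813 km. Period T = 2π√(a³/μ) = 2π√(6813³/398600) = 5596.5 s = 93.28 min.
Orbits per sidereal day = 86166 / 5596.5 = 15.396.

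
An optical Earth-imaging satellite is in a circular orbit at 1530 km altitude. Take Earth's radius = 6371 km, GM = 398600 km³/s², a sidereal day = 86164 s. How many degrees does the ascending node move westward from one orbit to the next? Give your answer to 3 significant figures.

29.2°

Semi-major axis a = 6371 + 1530 = 7901 km. Period T = 2π√(a³/μ) = 2π√(7901³/398600) = 6989.3 s = 116.49 min.
During one orbit Earth rotates (6989.3 / 86164) × 360° = 29.20°.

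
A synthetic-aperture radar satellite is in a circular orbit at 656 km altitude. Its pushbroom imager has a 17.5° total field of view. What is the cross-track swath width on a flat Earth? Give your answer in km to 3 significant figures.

202 km

Half-angle = 17.5°/2 = 8.75°.
Swath width ≈ 2h·tan(θ/2) = 2 × 656 × tan(8.75°) = 201.9 km.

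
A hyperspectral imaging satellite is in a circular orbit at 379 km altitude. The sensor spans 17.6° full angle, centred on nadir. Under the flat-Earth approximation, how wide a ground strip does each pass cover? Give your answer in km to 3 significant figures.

Half-angle = 17.6°/2 = 8.8°.
Swath width ≈ 2h·tan(θ/2) = 2 × 379 × tan(8.8°) = 117.3 km.

117 km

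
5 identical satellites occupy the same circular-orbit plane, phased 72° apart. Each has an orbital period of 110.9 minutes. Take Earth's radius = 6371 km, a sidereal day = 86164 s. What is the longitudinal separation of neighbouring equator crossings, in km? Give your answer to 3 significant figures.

618 km

T = 110.9 min = 6654.0 s.
Single-satellite node shift = (6654.0/86164) × 360° = 27.80°.
With 5 satellites evenly phased, successive equator crossings are 27.80/5 = 5.560° apart.
That is 5.560 × 111.2 = 618 km at the equator.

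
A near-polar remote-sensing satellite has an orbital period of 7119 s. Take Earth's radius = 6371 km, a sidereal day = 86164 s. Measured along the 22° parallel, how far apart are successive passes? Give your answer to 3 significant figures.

3070 km

Node shift per orbit = (7119.0/86164) × 360° = 29.74°.
Equatorial spacing = 29.74 × 111.2 km/° = 3307 km.
At 22° latitude, spacing = 3307 × cos(22°) = 3067 km.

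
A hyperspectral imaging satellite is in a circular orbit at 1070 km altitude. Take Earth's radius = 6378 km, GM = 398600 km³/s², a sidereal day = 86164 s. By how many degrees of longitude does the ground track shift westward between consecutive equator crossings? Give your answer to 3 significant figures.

Semi-major axis a = 6378 + 1070 = 7448 km. Period T = 2π√(a³/μ) = 2π√(7448³/398600) = 6396.9 s = 106.62 min.
During one orbit Earth rotates (6396.9 / 86164) × 360° = 26.73°.

26.7°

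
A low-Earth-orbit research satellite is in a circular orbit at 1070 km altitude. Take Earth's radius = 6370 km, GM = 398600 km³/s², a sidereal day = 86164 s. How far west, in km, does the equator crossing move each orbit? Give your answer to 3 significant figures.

Semi-major axis a = 6370 + 1070 = 7440 km. Period T = 2π√(a³/μ) = 2π√(7440³/398600) = 6386.6 s = 106.44 min.
During one orbit Earth rotates (6386.6 / 86164) × 360° = 26.68°.
At the equator that is 26.68° × (2π·6370/360) km/° = 26.68 × 111.2 = 2967 km.

2970 km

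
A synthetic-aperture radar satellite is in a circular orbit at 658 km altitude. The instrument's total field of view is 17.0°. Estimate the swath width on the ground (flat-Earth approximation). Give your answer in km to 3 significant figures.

197 km

Half-angle = 17.0°/2 = 8.5°.
Swath width ≈ 2h·tan(θ/2) = 2 × 658 × tan(8.5°) = 196.7 km.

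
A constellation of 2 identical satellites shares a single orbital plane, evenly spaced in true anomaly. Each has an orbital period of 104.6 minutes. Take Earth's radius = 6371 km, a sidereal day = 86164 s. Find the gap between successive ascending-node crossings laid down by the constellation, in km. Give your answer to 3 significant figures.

1460 km

T = 104.6 min = 6276.0 s.
Single-satellite node shift = (6276.0/86164) × 360° = 26.22°.
With 2 satellites evenly phased, successive equator crossings are 26.22/2 = 13.111° apart.
That is 13.111 × 111.2 = 1458 km at the equator.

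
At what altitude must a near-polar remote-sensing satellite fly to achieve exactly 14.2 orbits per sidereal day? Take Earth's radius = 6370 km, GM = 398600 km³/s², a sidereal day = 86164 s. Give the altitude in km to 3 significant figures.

820 km

Required period T = 86164 / 14.2 = 6067.9 s.
From T = 2π√(a³/μ): a = (μ T²/4π²)^(1/3) = (398600 × 6067.9² / 4π²)^(1/3) = 7190 km.
Altitude h = a − R = 7190 − 6370 = 820 km.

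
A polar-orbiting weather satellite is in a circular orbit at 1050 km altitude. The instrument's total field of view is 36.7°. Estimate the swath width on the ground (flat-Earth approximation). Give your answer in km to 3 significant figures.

697 km

Half-angle = 36.7°/2 = 18.35°.
Swath width ≈ 2h·tan(θ/2) = 2 × 1050 × tan(18.35°) = 696.5 km.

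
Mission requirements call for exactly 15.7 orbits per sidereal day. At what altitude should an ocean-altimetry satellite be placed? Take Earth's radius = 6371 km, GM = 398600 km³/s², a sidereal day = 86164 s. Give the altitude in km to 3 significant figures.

354 km

Required period T = 86164 / 15.7 = 5488.2 s.
From T = 2π√(a³/μ): a = (μ T²/4π²)^(1/3) = (398600 × 5488.2² / 4π²)^(1/3) = 6725 km.
Altitude h = a − R = 6725 − 6371 = 354 km.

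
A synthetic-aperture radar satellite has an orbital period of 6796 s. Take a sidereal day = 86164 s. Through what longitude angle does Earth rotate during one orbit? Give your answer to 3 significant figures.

During one orbit Earth rotates (6796.0 / 86164) × 360° = 28.39°.

28.4°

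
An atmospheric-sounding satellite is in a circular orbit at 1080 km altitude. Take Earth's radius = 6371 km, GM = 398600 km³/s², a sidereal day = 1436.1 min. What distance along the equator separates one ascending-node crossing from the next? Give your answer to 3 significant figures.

2970 km

Semi-major axis a = 6371 + 1080 = 7451 km. Period T = 2π√(a³/μ) = 2π√(7451³/398600) = 6400.8 s = 106.68 min.
During one orbit Earth rotates (6400.8 / 86166) × 360° = 26.74°.
At the equator that is 26.74° × (2π·6371/360) km/° = 26.74 × 111.2 = 2974 km.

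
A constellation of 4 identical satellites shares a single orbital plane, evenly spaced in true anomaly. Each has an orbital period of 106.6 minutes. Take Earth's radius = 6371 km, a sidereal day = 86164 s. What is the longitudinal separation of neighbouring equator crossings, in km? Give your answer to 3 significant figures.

743 km

T = 106.6 min = 6396.0 s.
Single-satellite node shift = (6396.0/86164) × 360° = 26.72°.
With 4 satellites evenly phased, successive equator crossings are 26.72/4 = 6.681° apart.
That is 6.681 × 111.2 = 743 km at the equator.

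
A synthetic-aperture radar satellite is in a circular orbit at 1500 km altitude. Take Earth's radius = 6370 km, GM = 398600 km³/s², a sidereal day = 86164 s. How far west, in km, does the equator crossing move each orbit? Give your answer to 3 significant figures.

Semi-major axis a = 6370 + 1500 = 7870 km. Period T = 2π√(a³/μ) = 2π√(7870³/398600) = 6948.2 s = 115.80 min.
During one orbit Earth rotates (6948.2 / 86164) × 360° = 29.03°.
At the equator that is 29.03° × (2π·6370/360) km/° = 29.03 × 111.2 = 3228 km.

3230 km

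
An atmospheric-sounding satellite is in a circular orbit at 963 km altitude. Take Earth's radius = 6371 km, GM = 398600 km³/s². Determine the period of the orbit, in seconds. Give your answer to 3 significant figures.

Semi-major axis a = 6371 + 963 = 7334 km. Period T = 2π√(a³/μ) = 2π√(7334³/398600) = 6250.6 s = 104.18 min.

6250 seconds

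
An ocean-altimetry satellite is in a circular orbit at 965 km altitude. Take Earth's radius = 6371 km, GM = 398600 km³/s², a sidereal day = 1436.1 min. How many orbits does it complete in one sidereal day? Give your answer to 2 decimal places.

13.78

Semi-major axis a = 6371 + 965 = 7336 km. Period T = 2π√(a³/μ) = 2π√(7336³/398600) = 6253.2 s = 104.22 min.
Orbits per sidereal day = 86166 / 6253.2 = 13.780.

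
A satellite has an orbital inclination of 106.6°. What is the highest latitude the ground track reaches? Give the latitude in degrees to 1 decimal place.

Retrograde orbit: the ground track reaches ±(180° − i) = ±(180 − 106.6) = ±73.4°.

73.4°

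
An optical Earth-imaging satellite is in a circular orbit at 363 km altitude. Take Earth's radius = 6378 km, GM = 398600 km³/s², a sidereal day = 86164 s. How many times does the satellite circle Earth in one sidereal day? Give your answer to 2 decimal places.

15.64

Semi-major axis a = 6378 + 363 = 6741 km. Period T = 2π√(a³/μ) = 2π√(6741³/398600) = 5508.0 s = 91.80 min.
Orbits per sidereal day = 86164 / 5508.0 = 15.643.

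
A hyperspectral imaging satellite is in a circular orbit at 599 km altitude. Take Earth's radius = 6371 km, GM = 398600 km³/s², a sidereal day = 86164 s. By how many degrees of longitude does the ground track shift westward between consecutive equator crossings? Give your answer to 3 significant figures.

Semi-major axis a = 6371 + 599 = 6970 km. Period T = 2π√(a³/μ) = 2π√(6970³/398600) = 5791.1 s = 96.52 min.
During one orbit Earth rotates (5791.1 / 86164) × 360° = 24.20°.

24.2°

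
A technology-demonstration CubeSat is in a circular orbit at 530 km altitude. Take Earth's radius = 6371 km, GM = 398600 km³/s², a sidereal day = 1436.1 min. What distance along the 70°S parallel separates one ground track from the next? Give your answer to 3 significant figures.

Semi-major axis a = 6371 + 530 = 6901 km. Period T = 2π√(a³/μ) = 2π√(6901³/398600) = 5705.3 s = 95.09 min.
Node shift per orbit = (5705.3/86166) × 360° = 23.84°.
Equatorial spacing = 23.84 × 111.2 km/° = 2651 km.
At 70° latitude, spacing = 2651 × cos(70°) = 907 km.

907 km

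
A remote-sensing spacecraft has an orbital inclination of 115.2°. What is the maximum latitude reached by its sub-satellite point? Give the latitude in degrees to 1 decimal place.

Retrograde orbit: the ground track reaches ±(180° − i) = ±(180 − 115.2) = ±64.8°.

64.8°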